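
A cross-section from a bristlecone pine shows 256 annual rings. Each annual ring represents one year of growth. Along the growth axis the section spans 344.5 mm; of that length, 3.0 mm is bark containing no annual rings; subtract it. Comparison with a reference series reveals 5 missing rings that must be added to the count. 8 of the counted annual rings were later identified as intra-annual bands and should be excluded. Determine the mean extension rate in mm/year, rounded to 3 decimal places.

Adjusted count: 256 − 8 + 5 = 253 annual rings.
The growth record spans 344.5 − 3.0 = 341.5 mm.
Mean rate = 341.5 mm / 253 years ≈ 1.350 mm/year.

1.350 mm/year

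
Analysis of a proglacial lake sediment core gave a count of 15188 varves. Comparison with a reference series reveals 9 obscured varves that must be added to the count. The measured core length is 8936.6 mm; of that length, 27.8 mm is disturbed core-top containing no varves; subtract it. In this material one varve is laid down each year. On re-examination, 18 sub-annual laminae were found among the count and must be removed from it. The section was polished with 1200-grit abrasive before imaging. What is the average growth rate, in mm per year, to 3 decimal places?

Correcting the raw count gives 15188 − 18 + 9 = 15179 true varves.
Net length = 8936.6 − 27.8 = 8908.8 mm.
8908.8 mm over 15179 years gives 8908.8 / 15179 ≈ 0.587 mm per year.

0.587 mm per year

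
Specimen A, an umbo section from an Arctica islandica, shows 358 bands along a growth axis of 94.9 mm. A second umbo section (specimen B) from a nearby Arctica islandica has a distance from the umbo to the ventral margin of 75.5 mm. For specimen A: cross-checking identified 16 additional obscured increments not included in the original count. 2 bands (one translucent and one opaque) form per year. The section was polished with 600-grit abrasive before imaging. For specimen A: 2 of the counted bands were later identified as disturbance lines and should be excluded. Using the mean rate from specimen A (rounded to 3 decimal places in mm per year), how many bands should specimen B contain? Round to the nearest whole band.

296 bands

Specimen A: after corrections the count is 358 − 2 + 16 = 372 bands.
Specimen A: 372 bands at 2 per year is 372 / 2 = 186 years.
A: Mean rate = 94.9 mm / 186 years ≈ 0.510 mm per year.
B spans 75.5 / 0.510 = 148.04 years; at 2 bands per year that is 148.04 × 2 ≈ 296 bands.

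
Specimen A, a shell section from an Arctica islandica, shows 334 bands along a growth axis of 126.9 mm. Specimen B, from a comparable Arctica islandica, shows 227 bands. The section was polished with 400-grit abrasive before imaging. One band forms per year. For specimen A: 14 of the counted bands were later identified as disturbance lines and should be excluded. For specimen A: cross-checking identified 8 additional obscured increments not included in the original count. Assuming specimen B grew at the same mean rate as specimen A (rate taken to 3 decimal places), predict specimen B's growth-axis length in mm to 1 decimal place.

Specimen A: adjusted count: 334 − 14 + 8 = 328 bands.
A: Mean rate = 126.9 mm / 328 years ≈ 0.387 mm per year.
Length of B = 0.387 × 227 = 87.8 mm.

87.8 mm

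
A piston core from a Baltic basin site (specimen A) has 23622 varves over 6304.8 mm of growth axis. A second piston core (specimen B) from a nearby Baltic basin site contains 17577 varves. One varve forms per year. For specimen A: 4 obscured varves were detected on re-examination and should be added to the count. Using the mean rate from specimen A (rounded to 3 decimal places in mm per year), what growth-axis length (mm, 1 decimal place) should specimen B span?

Specimen A: true varve count = 23622 + 4 = 23626.
A: 6304.8 mm over 23626 years gives 6304.8 / 23626 ≈ 0.267 mm/yr.
For B, 0.267 mm/year × 17577 years = 4693.1 mm.

4693.1 mm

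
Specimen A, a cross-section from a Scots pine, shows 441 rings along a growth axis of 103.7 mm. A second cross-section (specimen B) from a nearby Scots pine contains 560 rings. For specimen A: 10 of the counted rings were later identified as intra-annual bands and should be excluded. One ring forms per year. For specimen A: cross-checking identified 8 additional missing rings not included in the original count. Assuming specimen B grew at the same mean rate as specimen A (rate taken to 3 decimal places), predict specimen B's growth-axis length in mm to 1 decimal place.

Specimen A: true ring count = 441 − 10 + 8 = 439.
A: Mean rate = 103.7 mm / 439 years ≈ 0.236 mm/yr.
B's length ≈ 0.236 × 560 = 132.2 mm.

132.2 mm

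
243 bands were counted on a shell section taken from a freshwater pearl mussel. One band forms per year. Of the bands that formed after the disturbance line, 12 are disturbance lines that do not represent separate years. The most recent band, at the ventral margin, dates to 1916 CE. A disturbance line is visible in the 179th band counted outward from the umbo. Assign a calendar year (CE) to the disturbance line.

Between band 179 and the ventral margin there are 243 − 179 = 64 bands.
64 − 12 false = 52 true bands after the disturbance line.
The band at the ventral margin is 1916 CE, so the disturbance line dates to 1916 − 52 = 1864 CE.

1864 CE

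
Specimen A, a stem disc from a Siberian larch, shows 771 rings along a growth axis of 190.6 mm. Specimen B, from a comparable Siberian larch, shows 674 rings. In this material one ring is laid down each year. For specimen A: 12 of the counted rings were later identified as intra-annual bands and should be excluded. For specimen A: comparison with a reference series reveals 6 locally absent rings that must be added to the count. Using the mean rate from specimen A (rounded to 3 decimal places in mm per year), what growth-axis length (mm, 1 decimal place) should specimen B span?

Specimen A: adjusted count: 771 − 12 + 6 = 765 rings.
A: 190.6 mm over 765 years gives 190.6 / 765 ≈ 0.249 mm per year.
Length of B = 0.249 × 674 = 167.8 mm.

167.8 mm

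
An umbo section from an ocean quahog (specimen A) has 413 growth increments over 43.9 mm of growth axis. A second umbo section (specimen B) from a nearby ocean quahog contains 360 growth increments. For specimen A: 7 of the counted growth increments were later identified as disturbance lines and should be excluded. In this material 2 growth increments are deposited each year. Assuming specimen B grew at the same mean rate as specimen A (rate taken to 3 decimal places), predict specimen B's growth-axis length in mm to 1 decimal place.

Specimen A: after corrections the count is 413 − 7 = 406 growth increments.
Specimen A: with 2 growth increments per year, 406 / 2 = 203 years.
A: Mean rate = 43.9 mm / 203 years ≈ 0.216 mm/year.
Specimen B: with 2 growth increments per year, 360 / 2 = 180 years. For B, 0.216 mm/year × 180 years = 38.9 mm.

38.9 mm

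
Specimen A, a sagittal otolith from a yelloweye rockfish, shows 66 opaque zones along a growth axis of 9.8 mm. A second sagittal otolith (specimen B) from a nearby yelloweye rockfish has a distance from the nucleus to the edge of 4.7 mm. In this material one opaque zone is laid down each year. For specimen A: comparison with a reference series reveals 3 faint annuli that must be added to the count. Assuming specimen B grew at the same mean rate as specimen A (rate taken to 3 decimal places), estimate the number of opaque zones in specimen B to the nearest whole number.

33 opaque zones

Specimen A: adjusted count: 66 + 3 = 69 opaque zones.
A: Extension rate ≈ 9.8 / 69 = 0.142 mm per year.
B spans 4.7 / 0.142 = 33.10 years ≈ 33 opaque zones.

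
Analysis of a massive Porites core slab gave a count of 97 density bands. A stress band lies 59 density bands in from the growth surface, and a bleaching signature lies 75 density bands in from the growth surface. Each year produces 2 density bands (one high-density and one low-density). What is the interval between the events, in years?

8 years

The two markers are separated by 75 − 59 = 16 density bands.
16 density bands at 2 per year is 16 / 2 = 8 years.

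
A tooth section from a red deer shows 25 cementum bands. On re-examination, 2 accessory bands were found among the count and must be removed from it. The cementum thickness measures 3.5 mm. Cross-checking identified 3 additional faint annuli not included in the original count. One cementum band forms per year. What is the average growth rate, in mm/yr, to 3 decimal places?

0.135 mm/yr

After corrections the count is 25 − 2 + 3 = 26 cementum bands.
Extension rate ≈ 3.5 / 26 = 0.135 mm/yr.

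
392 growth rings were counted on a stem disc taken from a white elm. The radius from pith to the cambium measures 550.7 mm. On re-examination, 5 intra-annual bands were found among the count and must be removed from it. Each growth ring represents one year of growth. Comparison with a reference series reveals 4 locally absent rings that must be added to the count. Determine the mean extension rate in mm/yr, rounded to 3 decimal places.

True growth ring count = 392 − 5 + 4 = 391.
550.7 mm over 391 years gives 550.7 / 391 ≈ 1.408 mm/yr.

1.408 mm/yr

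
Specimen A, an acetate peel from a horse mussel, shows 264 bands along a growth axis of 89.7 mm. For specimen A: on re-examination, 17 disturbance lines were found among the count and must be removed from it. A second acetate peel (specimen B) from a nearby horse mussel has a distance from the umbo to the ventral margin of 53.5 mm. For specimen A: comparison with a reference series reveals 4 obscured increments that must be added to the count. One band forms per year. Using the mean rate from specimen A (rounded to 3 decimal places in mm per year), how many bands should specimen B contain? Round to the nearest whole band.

Specimen A: after corrections the count is 264 − 17 + 4 = 251 bands.
A: Extension rate ≈ 89.7 / 251 = 0.357 mm/yr.
B spans 53.5 / 0.357 = 149.86 years ≈ 150 bands.

150 bands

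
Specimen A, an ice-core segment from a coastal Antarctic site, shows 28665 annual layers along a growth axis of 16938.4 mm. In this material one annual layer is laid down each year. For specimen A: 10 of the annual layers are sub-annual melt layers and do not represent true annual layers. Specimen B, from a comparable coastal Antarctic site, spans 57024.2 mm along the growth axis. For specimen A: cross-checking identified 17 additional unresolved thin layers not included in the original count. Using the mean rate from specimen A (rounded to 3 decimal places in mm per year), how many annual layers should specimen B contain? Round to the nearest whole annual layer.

96488 annual layers

Specimen A: correcting the raw count gives 28665 − 10 + 17 = 28672 true annual layers.
A: 16938.4 mm over 28672 years gives 16938.4 / 28672 ≈ 0.591 mm/year.
Specimen B: 57024.2 mm / 0.591 mm per year = 96487.65 years ≈ 96488 annual layers.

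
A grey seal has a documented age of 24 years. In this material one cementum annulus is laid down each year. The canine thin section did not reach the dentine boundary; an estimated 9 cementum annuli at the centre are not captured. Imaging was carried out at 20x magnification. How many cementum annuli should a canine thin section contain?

At one cementum annulus per year, 24 years correspond to 24 cementum annuli.
Subtracting the 9 cementum annuli not captured gives 24 − 9 = 15 cementum annuli in the record.

15 cementum annuli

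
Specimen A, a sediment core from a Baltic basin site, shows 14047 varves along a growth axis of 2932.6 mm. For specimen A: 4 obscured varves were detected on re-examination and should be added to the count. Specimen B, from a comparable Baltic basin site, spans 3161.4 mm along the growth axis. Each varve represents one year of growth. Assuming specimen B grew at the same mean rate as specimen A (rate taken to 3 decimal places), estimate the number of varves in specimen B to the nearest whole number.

15126 varves

Specimen A: after corrections the count is 14047 + 4 = 14051 varves.
A: Mean rate = 2932.6 mm / 14051 years ≈ 0.209 mm/year.
B spans 3161.4 / 0.209 = 15126.32 years ≈ 15126 varves.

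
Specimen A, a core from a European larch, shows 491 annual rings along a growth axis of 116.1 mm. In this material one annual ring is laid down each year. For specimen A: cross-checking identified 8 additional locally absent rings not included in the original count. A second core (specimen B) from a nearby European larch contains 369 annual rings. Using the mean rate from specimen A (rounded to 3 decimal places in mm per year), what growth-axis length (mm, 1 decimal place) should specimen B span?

Specimen A: after corrections the count is 491 + 8 = 499 annual rings.
A: 116.1 mm over 499 years gives 116.1 / 499 ≈ 0.233 mm per year.
B's length ≈ 0.233 × 369 = 86.0 mm.

86.0 mm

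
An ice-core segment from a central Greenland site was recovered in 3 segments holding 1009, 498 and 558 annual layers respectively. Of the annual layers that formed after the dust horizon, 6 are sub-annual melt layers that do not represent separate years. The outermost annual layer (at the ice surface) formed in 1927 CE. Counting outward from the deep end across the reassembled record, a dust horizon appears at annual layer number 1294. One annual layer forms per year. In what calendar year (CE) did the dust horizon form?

Total annual layers = 1009 + 498 + 558 = 2065.
2065 − 1294 = 771 annual layers lie beyond the dust horizon toward the ice surface.
Excluding 6 false annual layers: 771 − 6 = 765.
The annual layer at the ice surface is 1927 CE, so the dust horizon dates to 1927 − 765 = 1162 CE.

1162 CE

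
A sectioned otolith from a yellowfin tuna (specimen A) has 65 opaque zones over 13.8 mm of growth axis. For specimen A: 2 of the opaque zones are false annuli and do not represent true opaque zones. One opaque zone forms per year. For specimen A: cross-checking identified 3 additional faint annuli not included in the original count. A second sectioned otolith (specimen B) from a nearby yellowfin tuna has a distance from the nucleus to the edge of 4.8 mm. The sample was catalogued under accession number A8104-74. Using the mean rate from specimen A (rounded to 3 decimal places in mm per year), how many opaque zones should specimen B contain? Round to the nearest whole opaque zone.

Specimen A: true opaque zone count = 65 − 2 + 3 = 66.
A: 13.8 mm over 66 years gives 13.8 / 66 ≈ 0.209 mm per year.
B spans 4.8 / 0.209 = 22.97 years ≈ 23 opaque zones.

23 opaque zones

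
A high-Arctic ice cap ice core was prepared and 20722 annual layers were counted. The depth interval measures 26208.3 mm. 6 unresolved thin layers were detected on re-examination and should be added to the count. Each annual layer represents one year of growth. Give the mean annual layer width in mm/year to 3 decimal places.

After corrections the count is 20722 + 6 = 20728 annual layers.
26208.3 mm over 20728 years gives 26208.3 / 20728 ≈ 1.264 mm/year.

1.264 mm/year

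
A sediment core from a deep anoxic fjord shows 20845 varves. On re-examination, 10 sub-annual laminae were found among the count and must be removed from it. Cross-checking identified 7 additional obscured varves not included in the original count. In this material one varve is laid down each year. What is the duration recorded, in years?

True varve count = 20845 − 10 + 7 = 20842.
At one varve per year, that is 20842 years.

20842 years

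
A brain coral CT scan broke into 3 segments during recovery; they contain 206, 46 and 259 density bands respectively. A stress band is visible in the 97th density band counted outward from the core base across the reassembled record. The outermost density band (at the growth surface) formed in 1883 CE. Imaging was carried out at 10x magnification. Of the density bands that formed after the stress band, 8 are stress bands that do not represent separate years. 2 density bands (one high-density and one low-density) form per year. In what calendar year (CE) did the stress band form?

Total density bands = 206 + 46 + 259 = 511.
Between density band 97 and the growth surface there are 511 − 97 = 414 density bands.
414 − 8 false = 406 true density bands after the stress band.
With 2 density bands per year, 406 / 2 = 203 years.
1883 − 203 = 1680 CE.

1680 CE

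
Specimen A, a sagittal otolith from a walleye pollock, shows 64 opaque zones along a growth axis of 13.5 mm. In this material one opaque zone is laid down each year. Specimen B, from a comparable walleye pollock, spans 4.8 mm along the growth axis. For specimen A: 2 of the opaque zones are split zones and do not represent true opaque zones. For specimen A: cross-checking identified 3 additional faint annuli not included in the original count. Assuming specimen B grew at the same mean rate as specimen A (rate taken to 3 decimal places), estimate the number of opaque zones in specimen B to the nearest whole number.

Specimen A: correcting the raw count gives 64 − 2 + 3 = 65 true opaque zones.
A: 13.5 mm over 65 years gives 13.5 / 65 ≈ 0.208 mm/year.
Specimen B: 4.8 mm / 0.208 mm per year = 23.08 years ≈ 23 opaque zones.

23 opaque zones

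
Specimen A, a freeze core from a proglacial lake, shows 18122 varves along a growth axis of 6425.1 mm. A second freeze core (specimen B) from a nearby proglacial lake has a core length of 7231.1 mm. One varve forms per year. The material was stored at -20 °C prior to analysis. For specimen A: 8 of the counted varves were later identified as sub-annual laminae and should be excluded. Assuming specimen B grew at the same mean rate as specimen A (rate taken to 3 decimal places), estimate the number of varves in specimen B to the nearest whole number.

Specimen A: after corrections the count is 18122 − 8 = 18114 varves.
A: Extension rate ≈ 6425.1 / 18114 = 0.355 mm/yr.
B spans 7231.1 / 0.355 = 20369.30 years ≈ 20369 varves.

20369 varves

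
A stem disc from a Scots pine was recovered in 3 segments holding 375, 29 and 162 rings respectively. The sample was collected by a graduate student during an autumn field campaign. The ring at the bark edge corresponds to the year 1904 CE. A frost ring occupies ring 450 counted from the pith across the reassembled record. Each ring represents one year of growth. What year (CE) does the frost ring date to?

1788 CE

Total rings = 375 + 29 + 162 = 566.
Between ring 450 and the bark edge there are 566 − 450 = 116 rings.
The ring at the bark edge is 1904 CE, so the frost ring dates to 1904 − 116 = 1788 CE.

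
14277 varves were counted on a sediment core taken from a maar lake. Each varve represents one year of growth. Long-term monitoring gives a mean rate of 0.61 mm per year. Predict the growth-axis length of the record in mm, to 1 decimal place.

8709.0 mm

The record spans 14277 years at 0.61 mm per year.
14277 years at 0.61 mm/year gives 0.61 × 14277 = 8709.0 mm.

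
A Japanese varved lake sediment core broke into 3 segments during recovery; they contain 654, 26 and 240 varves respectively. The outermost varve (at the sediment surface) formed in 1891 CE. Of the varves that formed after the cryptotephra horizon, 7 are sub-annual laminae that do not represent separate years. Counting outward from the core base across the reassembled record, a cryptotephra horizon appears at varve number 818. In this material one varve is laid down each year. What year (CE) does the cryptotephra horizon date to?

1796 CE

Total varves = 654 + 26 + 240 = 920.
Between varve 818 and the sediment surface there are 920 − 818 = 102 varves.
102 − 7 false = 95 true varves after the cryptotephra horizon.
Counting back 95 years from 1891 CE places the cryptotephra horizon in 1891 − 95 = 1796 CE.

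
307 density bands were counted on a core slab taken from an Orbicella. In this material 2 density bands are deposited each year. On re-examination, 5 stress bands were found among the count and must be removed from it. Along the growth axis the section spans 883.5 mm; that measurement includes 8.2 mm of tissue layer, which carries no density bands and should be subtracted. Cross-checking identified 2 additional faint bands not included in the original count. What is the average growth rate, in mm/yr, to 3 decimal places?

5.759 mm/yr

True density band count = 307 − 5 + 2 = 304.
Dividing by 2 density bands per year: 304 / 2 = 152 years.
The growth record spans 883.5 − 8.2 = 875.3 mm.
875.3 mm over 152 years gives 875.3 / 152 ≈ 5.759 mm/yr.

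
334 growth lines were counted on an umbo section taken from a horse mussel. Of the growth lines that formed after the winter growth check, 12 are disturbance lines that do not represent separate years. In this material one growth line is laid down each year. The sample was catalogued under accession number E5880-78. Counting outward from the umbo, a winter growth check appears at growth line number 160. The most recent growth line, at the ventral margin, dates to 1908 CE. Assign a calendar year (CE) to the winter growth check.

1746 CE

334 − 160 = 174 growth lines lie beyond the winter growth check toward the ventral margin.
Removing the 12 false growth lines leaves 174 − 12 = 162 true growth lines beyond the winter growth check.
The growth line at the ventral margin is 1908 CE, so the winter growth check dates to 1908 − 162 = 1746 CE.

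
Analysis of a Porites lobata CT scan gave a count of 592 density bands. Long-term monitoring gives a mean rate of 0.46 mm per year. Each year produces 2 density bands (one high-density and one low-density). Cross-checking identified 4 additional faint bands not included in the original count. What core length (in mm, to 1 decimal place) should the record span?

137.1 mm

Adjusted count: 592 + 4 = 596 density bands.
Dividing by 2 density bands per year: 596 / 2 = 298 years.
Predicted length = 0.46 mm/year × 298 years = 137.1 mm.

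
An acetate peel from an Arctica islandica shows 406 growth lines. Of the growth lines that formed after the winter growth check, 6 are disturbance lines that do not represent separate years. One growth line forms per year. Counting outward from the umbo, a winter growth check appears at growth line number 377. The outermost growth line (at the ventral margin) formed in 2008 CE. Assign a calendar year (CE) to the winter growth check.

1985 CE

Between growth line 377 and the ventral margin there are 406 − 377 = 29 growth lines.
29 − 6 false = 23 true growth lines after the winter growth check.
2008 − 23 = 1985 CE.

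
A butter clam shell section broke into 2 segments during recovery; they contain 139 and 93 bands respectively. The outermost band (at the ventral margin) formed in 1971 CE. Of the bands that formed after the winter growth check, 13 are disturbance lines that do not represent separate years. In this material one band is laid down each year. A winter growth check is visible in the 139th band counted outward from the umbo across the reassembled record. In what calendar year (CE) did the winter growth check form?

1891 CE

Total bands = 139 + 93 = 232.
The winter growth check sits at band 139 from the umbo, so 232 − 139 = 93 bands formed after it.
Removing the 13 false bands leaves 93 − 13 = 80 true bands beyond the winter growth check.
Counting back 80 years from 1971 CE places the winter growth check in 1971 − 80 = 1891 CE.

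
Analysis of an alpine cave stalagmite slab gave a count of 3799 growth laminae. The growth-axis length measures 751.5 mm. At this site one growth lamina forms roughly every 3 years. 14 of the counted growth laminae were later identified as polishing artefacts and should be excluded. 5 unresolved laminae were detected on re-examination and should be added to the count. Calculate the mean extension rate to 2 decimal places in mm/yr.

0.07 mm/yr

Adjusted count: 3799 − 14 + 5 = 3790 growth laminae.
At 3 years per growth lamina, 3790 × 3 = 11370 years.
Extension rate ≈ 751.5 / 11370 = 0.07 mm/yr.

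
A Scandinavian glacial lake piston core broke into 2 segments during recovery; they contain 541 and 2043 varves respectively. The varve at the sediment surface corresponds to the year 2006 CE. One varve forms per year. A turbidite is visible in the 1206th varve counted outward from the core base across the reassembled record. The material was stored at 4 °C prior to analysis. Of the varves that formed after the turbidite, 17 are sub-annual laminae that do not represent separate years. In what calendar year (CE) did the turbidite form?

Total varves = 541 + 2043 = 2584.
Between varve 1206 and the sediment surface there are 2584 − 1206 = 1378 varves.
Removing the 17 false varves leaves 1378 − 17 = 1361 true varves beyond the turbidite.
2006 − 1361 = 645 CE.

645 CE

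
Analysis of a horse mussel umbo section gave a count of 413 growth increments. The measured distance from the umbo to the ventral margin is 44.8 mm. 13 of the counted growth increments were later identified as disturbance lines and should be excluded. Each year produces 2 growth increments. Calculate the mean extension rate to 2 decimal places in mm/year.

0.22 mm/year

Correcting the raw count gives 413 − 13 = 400 true growth increments.
Dividing by 2 growth increments per year: 400 / 2 = 200 years.
44.8 mm over 200 years gives 44.8 / 200 ≈ 0.22 mm/year.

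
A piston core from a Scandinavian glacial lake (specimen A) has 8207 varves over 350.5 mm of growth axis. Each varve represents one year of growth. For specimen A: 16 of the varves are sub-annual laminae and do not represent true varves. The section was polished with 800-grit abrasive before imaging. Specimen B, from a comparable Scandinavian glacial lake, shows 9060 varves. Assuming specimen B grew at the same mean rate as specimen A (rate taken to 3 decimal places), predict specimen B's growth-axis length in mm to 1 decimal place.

Specimen A: adjusted count: 8207 − 16 = 8191 varves.
A: 350.5 mm over 8191 years gives 350.5 / 8191 ≈ 0.043 mm/yr.
B's length ≈ 0.043 × 9060 = 389.6 mm.

389.6 mm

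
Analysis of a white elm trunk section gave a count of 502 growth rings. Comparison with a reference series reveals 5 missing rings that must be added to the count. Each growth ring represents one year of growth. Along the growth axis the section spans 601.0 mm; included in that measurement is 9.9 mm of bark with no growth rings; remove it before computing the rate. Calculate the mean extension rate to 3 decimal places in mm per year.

1.166 mm per year

Adjusted count: 502 + 5 = 507 growth rings.
Removing the 9.9 mm offcut leaves 601.0 − 9.9 = 591.1 mm.
Mean rate = 591.1 mm / 507 years ≈ 1.166 mm per year.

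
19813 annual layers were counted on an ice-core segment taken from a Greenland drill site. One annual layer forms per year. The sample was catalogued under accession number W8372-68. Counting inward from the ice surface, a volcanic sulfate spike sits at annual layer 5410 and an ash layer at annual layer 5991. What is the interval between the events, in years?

581 yr

5991 − 5410 = 581 annual layers lie between the two events.
That is 581 years at one annual layer per year.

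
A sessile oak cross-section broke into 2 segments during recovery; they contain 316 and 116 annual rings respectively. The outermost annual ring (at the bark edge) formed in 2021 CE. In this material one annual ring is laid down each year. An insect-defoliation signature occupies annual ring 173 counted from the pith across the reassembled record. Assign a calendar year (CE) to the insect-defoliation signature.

1762 CE

Total annual rings = 316 + 116 = 432.
The insect-defoliation signature sits at annual ring 173 from the pith, so 432 − 173 = 259 annual rings formed after it.
The annual ring at the bark edge is 2021 CE, so the insect-defoliation signature dates to 2021 − 259 = 1762 CE.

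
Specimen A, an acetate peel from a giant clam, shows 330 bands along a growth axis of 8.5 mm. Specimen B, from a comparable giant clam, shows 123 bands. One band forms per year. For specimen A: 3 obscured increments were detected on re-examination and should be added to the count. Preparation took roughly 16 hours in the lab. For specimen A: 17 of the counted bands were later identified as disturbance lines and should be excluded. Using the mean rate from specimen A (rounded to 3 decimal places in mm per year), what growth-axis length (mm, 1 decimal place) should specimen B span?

3.3 mm

Specimen A: adjusted count: 330 − 17 + 3 = 316 bands.
A: Extension rate ≈ 8.5 / 316 = 0.027 mm/year.
Length of B = 0.027 × 123 = 3.3 mm.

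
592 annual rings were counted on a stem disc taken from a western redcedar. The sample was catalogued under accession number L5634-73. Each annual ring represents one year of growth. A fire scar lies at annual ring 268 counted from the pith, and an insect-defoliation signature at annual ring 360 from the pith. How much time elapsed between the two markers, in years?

92 years

360 − 268 = 92 annual rings lie between the two events.
At one annual ring per year, 92 years elapsed between them.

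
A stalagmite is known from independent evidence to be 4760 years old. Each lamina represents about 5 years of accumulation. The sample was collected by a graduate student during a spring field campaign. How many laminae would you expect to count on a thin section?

952 laminae

At 5 years per lamina, 4760 / 5 = 952 laminae are expected.
So 952 laminae should be present.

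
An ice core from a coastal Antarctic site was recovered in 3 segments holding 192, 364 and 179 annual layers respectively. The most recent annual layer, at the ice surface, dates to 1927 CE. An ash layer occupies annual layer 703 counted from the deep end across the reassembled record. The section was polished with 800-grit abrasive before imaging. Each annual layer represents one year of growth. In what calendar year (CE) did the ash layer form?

1895 CE

Total annual layers = 192 + 364 + 179 = 735.
735 − 703 = 32 annual layers lie beyond the ash layer toward the ice surface.
Counting back 32 years from 1927 CE places the ash layer in 1927 − 32 = 1895 CE.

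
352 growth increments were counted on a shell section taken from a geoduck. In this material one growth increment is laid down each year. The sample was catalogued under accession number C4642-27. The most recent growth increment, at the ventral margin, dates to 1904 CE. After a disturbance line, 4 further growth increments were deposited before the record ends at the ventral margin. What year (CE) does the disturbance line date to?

1900 CE

4 growth increments formed after the disturbance line.
Counting back 4 years from 1904 CE places the disturbance line in 1904 − 4 = 1900 CE.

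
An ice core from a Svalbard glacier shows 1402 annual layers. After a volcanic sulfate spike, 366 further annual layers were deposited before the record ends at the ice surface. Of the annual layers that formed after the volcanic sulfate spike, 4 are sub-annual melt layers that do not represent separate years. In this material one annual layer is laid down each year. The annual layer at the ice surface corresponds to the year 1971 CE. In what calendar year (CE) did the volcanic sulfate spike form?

1609 CE

There are 366 annual layers younger than the volcanic sulfate spike.
Removing the 4 false annual layers leaves 366 − 4 = 362 true annual layers beyond the volcanic sulfate spike.
Counting back 362 years from 1971 CE places the volcanic sulfate spike in 1971 − 362 = 1609 CE.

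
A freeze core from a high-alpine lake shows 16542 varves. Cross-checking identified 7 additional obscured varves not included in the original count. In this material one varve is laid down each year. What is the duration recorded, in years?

16549 years

After corrections the count is 16542 + 7 = 16549 varves.
At one varve per year, that is 16549 years.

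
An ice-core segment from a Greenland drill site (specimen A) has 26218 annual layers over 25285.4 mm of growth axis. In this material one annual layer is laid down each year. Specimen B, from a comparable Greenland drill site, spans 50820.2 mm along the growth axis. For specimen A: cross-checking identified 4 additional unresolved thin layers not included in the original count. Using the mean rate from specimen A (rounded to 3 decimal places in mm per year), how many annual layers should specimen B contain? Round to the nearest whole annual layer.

Specimen A: true annual layer count = 26218 + 4 = 26222.
A: Mean rate = 25285.4 mm / 26222 years ≈ 0.964 mm/yr.
Specimen B: 50820.2 mm / 0.964 mm per year = 52718.05 years ≈ 52718 annual layers.

52718 annual layers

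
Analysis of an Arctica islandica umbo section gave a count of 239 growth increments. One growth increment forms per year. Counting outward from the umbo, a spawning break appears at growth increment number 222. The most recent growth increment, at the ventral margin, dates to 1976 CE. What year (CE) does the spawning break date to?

1959 CE

239 − 222 = 17 growth increments lie beyond the spawning break toward the ventral margin.
Counting back 17 years from 1976 CE places the spawning break in 1976 − 17 = 1959 CE.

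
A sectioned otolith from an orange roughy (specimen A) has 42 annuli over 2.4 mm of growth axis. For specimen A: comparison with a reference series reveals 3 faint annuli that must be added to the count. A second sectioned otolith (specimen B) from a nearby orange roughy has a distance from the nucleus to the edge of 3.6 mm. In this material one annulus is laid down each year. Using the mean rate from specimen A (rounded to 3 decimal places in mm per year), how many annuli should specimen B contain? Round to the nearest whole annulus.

Specimen A: correcting the raw count gives 42 + 3 = 45 true annuli.
A: 2.4 mm over 45 years gives 2.4 / 45 ≈ 0.053 mm/yr.
For B, 3.6 / 0.053 = 67.92 years ≈ 68 annuli.

68 annuli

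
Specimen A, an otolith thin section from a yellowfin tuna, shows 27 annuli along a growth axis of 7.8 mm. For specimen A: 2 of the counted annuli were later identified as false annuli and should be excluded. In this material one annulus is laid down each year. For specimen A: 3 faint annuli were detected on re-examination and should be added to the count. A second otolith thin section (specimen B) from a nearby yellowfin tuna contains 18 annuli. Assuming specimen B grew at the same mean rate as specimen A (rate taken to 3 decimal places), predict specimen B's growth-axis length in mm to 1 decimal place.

5.0 mm

Specimen A: correcting the raw count gives 27 − 2 + 3 = 28 true annuli.
A: 7.8 mm over 28 years gives 7.8 / 28 ≈ 0.279 mm per year.
B's length ≈ 0.279 × 18 = 5.0 mm.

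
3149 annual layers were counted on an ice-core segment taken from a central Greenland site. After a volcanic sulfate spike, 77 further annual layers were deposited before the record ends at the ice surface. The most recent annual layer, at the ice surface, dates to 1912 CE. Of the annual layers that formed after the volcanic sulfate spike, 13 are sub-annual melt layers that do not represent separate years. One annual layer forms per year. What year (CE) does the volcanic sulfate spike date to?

1848 CE

77 annual layers formed after the volcanic sulfate spike.
Removing the 13 false annual layers leaves 77 − 13 = 64 true annual layers beyond the volcanic sulfate spike.
Counting back 64 years from 1912 CE places the volcanic sulfate spike in 1912 − 64 = 1848 CE.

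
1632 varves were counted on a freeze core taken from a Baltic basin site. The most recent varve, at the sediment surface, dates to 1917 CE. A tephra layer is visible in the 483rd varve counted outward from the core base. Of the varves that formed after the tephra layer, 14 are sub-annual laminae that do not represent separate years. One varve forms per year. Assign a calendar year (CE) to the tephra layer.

Between varve 483 and the sediment surface there are 1632 − 483 = 1149 varves.
Removing the 14 false varves leaves 1149 − 14 = 1135 true varves beyond the tephra layer.
Counting back 1135 years from 1917 CE places the tephra layer in 1917 − 1135 = 782 CE.

782 CE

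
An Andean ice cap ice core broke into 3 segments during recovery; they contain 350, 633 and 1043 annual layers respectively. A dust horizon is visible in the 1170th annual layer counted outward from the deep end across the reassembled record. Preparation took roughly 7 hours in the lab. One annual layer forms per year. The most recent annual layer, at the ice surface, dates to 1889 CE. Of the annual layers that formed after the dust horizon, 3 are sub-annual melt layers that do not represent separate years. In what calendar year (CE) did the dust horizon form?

1036 CE

Total annual layers = 350 + 633 + 1043 = 2026.
The dust horizon sits at annual layer 1170 from the deep end, so 2026 − 1170 = 856 annual layers formed after it.
Excluding 3 false annual layers: 856 − 3 = 853.
The annual layer at the ice surface is 1889 CE, so the dust horizon dates to 1889 − 853 = 1036 CE.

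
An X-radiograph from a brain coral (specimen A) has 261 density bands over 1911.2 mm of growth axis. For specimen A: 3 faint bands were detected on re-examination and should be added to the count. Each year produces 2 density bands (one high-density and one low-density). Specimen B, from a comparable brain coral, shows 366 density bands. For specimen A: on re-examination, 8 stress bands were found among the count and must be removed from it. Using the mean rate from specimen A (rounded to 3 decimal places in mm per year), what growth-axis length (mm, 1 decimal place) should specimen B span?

Specimen A: true density band count = 261 − 8 + 3 = 256.
Specimen A: dividing by 2 density bands per year: 256 / 2 = 128 years.
A: Mean rate = 1911.2 mm / 128 years ≈ 14.931 mm/year.
Specimen B: with 2 density bands per year, 366 / 2 = 183 years. For B, 14.931 mm/year × 183 years = 2732.4 mm.

2732.4 mm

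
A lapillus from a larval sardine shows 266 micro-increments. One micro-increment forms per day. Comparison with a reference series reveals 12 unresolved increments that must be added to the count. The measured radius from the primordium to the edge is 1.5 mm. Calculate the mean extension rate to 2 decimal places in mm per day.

0.01 mm per day

Correcting the raw count gives 266 + 12 = 278 true micro-increments.
1.5 mm over 278 days gives 1.5 / 278 ≈ 0.01 mm per day.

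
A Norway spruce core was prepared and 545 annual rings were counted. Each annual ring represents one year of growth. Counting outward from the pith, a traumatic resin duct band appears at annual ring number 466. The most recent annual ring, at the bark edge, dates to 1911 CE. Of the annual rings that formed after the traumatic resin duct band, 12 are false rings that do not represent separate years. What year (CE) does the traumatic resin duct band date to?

1844 CE

Between annual ring 466 and the bark edge there are 545 − 466 = 79 annual rings.
Removing the 12 false annual rings leaves 79 − 12 = 67 true annual rings beyond the traumatic resin duct band.
1911 − 67 = 1844 CE.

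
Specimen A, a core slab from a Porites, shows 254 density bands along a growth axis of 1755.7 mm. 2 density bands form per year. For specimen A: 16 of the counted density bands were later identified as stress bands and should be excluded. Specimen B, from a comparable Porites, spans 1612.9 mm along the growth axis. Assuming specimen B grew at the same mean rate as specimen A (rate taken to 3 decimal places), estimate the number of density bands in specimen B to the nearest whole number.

219 density bands

Specimen A: adjusted count: 254 − 16 = 238 density bands.
Specimen A: dividing by 2 density bands per year: 238 / 2 = 119 years.
A: Mean rate = 1755.7 mm / 119 years ≈ 14.754 mm per year.
For B, 1612.9 / 14.754 = 109.32 years; at 2 density bands per year that is 109.32 × 2 ≈ 219 density bands.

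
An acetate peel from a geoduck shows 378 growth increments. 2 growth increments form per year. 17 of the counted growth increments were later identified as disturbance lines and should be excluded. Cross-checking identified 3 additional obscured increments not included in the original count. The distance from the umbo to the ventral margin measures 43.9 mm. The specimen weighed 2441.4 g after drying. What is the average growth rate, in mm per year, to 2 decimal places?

0.24 mm per year

Adjusted count: 378 − 17 + 3 = 364 growth increments.
364 growth increments at 2 per year is 364 / 2 = 182 years.
43.9 mm over 182 years gives 43.9 / 182 ≈ 0.24 mm per year.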